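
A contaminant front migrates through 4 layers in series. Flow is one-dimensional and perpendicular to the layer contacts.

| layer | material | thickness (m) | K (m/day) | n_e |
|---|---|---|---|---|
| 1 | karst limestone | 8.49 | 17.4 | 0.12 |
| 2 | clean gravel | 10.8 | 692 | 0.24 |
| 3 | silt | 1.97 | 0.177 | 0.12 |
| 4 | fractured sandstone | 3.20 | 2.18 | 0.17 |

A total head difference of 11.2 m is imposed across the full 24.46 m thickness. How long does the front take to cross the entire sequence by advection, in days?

With flow normal to the layers, continuity requires the same specific discharge q through every layer.
Σ(b_i/K_i) = 8.49/17.4 + 10.8/692 + 1.97/0.177 + 3.20/2.18 = 13.10 d.
q = Δh / Σ(b_i/K_i) = 11.2 / 13.10 = 0.8549 m/day.
In each layer the seepage velocity is v_i = q/n_i, so the layer transit time is t_i = b_i·n_i / q:
  layer 1 (karst limestone): t_1 = 8.49 × 0.12 / 0.8549 = 1.192 d
  layer 2 (clean gravel): t_2 = 10.8 × 0.24 / 0.8549 = 3.032 d
  layer 3 (silt): t_3 = 1.97 × 0.12 / 0.8549 = 0.2765 d
  layer 4 (fractured sandstone): t_4 = 3.20 × 0.17 / 0.8549 = 0.6364 d
Total t = Σ t_i = 5.137 days.

5.14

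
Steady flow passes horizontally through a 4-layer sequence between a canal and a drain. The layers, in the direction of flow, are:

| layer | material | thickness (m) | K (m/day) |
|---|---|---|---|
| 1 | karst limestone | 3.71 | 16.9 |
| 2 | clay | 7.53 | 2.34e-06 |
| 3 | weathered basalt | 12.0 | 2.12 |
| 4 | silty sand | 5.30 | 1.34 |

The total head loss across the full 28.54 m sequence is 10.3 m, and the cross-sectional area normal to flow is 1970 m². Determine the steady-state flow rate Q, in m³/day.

Flow is perpendicular to layering, so the layers act in series and the equivalent K is the thickness-weighted harmonic mean.
Total thickness L = 3.71 + 7.53 + 12.0 + 5.30 = 28.54 m.
Σ(b_i/K_i) = 3.71/16.9 + 7.53/2.34e-06 + 12.0/2.12 + 5.30/1.34 = 3.218e+06 d.
K_eq = L / Σ(b_i/K_i) = 28.54 / 3.218e+06 = 8.869e-06 m/day.
Q = K_eq · A · (Δh/L) = 8.869e-06 × 1970 × (10.3/28.54) = 0.006306 m³/day.

0.00631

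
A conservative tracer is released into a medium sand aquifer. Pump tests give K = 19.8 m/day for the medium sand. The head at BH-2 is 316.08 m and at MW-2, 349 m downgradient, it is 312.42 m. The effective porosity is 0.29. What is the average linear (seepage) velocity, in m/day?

Hydraulic gradient i = (316.08 − 312.42) / 349 = 3.66 / 349 = 0.01049.
Darcy flux q = K · i = 19.80 × 0.01049 = 0.2076 m/day.
Seepage velocity v = q / n_e = 0.2076 / 0.29 = 0.7160 m/day.

0.716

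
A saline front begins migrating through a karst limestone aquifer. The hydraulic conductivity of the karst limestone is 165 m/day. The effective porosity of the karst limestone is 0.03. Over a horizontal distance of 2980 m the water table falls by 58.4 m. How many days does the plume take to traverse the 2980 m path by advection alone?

27.6

Hydraulic gradient i = Δh / L = 58.4 / 2980 = 0.01960.
Darcy flux q = K · i = 165.0 × 0.01960 = 3.234 m/day.
Seepage velocity v = q / n_e = 3.234 / 0.03 = 107.8 m/day.
Travel time t = L / v = 2980 / 107.8 = 27.65 days.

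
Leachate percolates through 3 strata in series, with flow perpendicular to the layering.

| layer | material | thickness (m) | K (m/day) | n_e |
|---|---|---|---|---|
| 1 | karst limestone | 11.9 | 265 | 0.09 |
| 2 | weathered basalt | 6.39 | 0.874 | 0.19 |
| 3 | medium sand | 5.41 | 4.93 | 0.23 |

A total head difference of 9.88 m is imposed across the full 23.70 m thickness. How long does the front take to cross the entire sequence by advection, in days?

With flow normal to the layers, continuity requires the same specific discharge q through every layer.
Σ(b_i/K_i) = 11.9/265 + 6.39/0.874 + 5.41/4.93 = 8.453 d.
q = Δh / Σ(b_i/K_i) = 9.88 / 8.453 = 1.169 m/day.
In each layer the seepage velocity is v_i = q/n_i, so the layer transit time is t_i = b_i·n_i / q:
  layer 1 (karst limestone): t_1 = 11.9 × 0.09 / 1.169 = 0.9164 d
  layer 2 (weathered basalt): t_2 = 6.39 × 0.19 / 1.169 = 1.039 d
  layer 3 (medium sand): t_3 = 5.41 × 0.23 / 1.169 = 1.065 d
Total t = Σ t_i = 3.020 days.

3.02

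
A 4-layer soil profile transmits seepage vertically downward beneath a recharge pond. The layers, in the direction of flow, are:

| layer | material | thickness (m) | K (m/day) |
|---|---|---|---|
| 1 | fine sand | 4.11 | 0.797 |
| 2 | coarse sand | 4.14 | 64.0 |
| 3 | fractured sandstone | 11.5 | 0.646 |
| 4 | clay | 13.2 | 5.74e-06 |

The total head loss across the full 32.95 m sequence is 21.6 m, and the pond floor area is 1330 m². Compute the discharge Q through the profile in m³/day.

Flow is perpendicular to layering, so the layers act in series and the equivalent K is the thickness-weighted harmonic mean.
Total thickness L = 4.11 + 4.14 + 11.5 + 13.2 = 32.95 m.
Σ(b_i/K_i) = 4.11/0.797 + 4.14/64.0 + 11.5/0.646 + 13.2/5.74e-06 = 2.300e+06 d.
K_eq = L / Σ(b_i/K_i) = 32.95 / 2.300e+06 = 1.433e-05 m/day.
Q = K_eq · A · (Δh/L) = 1.433e-05 × 1330 × (21.6/32.95) = 0.01249 m³/day.

0.0125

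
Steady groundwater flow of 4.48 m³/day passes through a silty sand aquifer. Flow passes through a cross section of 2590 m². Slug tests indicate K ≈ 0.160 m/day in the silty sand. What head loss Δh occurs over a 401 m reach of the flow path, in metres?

4.34

From Q = K·A·i, i = Q / (K·A) = 4.48 / (0.1600 × 2590) = 0.01081.
Head loss Δh = i · L = 0.01081 × 401 = 4.335 m.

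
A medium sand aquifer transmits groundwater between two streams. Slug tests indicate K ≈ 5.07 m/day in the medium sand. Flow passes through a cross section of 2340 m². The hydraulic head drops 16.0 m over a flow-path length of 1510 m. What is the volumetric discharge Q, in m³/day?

Hydraulic gradient i = Δh / L = 16.0 / 1510 = 0.01060.
Darcy's law: Q = K · A · i = 5.070 × 2340 × 0.01060 = 125.7 m³/day.

126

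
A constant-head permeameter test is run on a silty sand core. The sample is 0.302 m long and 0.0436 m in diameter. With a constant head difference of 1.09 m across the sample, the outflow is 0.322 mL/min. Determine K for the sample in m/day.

0.0860

Cross-sectional area A = π·(d/2)² = π × (0.0436/2)² = 0.001493 m².
Convert discharge: 0.322 mL/min = 5.367e-09 m³/s.
Darcy's law rearranged: K = Q·L / (A·Δh) = 5.367e-09 × 0.302 / (0.001493 × 1.09) = 9.959e-07 m/s = 0.08605 m/day.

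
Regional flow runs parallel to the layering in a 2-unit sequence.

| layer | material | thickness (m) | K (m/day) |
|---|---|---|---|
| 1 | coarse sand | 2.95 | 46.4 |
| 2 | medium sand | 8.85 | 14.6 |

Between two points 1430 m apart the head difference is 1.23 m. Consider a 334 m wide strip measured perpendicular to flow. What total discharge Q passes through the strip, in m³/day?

Flow is parallel to layering, so each bed carries its own Darcy discharge and the transmissivities add.
Σ(K_i·b_i) = 46.4×2.95 + 14.6×8.85 = 266.1 m²/day.
Hydraulic gradient i = Δh / L = 1.23 / 1430 = 0.0008601.
Q = Σ(K_i·b_i) · W · i = 266.1 × 334 × 0.0008601 = 76.44 m³/day.

76.4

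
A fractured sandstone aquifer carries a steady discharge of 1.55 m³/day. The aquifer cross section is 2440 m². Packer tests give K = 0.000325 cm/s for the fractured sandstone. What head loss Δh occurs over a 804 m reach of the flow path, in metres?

Convert K: 0.000325 cm/s × 864 = 0.2808 m/day.
From Q = K·A·i, i = Q / (K·A) = 1.55 / (0.2808 × 2440) = 0.002262.
Head loss Δh = i · L = 0.002262 × 804 = 1.819 m.

1.82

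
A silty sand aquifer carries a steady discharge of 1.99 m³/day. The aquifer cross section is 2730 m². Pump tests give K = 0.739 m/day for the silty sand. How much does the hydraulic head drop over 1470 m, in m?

1.45

From Q = K·A·i, i = Q / (K·A) = 1.99 / (0.7390 × 2730) = 0.0009864.
Head loss Δh = i · L = 0.0009864 × 1470 = 1.450 m.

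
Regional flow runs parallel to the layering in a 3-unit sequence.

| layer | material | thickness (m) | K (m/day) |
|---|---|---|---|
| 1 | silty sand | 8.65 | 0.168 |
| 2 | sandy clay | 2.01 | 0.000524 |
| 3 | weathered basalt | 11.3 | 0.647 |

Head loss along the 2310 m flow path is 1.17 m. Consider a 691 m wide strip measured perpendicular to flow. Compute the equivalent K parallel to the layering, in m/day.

0.399

Flow is parallel to layering, so each bed carries its own Darcy discharge and the transmissivities add.
Σ(K_i·b_i) = 0.168×8.65 + 0.000524×2.01 + 0.647×11.3 = 8.765 m²/day.
Total thickness b = 21.96 m, so K_eq = Σ(K_i·b_i)/b = 0.3992 m/day.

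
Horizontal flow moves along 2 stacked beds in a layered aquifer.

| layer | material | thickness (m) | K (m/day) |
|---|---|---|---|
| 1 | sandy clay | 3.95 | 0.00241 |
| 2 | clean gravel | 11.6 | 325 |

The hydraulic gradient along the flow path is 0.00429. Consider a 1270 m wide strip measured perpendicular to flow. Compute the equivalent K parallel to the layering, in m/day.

242

Flow is parallel to layering, so each bed carries its own Darcy discharge and the transmissivities add.
Σ(K_i·b_i) = 0.00241×3.95 + 325×11.6 = 3770 m²/day.
Total thickness b = 15.55 m, so K_eq = Σ(K_i·b_i)/b = 242.4 m/day.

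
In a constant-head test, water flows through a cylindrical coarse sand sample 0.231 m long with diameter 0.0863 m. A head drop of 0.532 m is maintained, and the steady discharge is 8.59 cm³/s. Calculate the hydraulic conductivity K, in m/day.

55.1

Cross-sectional area A = π·(d/2)² = π × (0.0863/2)² = 0.005849 m².
Convert discharge: 8.59 cm³/s = 8.590e-06 m³/s.
Darcy's law rearranged: K = Q·L / (A·Δh) = 8.590e-06 × 0.231 / (0.005849 × 0.532) = 0.0006376 m/s = 55.09 m/day.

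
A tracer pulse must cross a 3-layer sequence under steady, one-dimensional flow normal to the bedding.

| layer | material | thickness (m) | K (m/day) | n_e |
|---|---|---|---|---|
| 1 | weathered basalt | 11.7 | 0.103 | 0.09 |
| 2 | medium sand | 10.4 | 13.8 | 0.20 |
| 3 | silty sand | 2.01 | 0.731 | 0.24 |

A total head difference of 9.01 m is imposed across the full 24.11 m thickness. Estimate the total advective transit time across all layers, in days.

With flow normal to the layers, continuity requires the same specific discharge q through every layer.
Σ(b_i/K_i) = 11.7/0.103 + 10.4/13.8 + 2.01/0.731 = 117.1 d.
q = Δh / Σ(b_i/K_i) = 9.01 / 117.1 = 0.07695 m/day.
In each layer the seepage velocity is v_i = q/n_i, so the layer transit time is t_i = b_i·n_i / q:
  layer 1 (weathered basalt): t_1 = 11.7 × 0.09 / 0.07695 = 13.68 d
  layer 2 (medium sand): t_2 = 10.4 × 0.20 / 0.07695 = 27.03 d
  layer 3 (silty sand): t_3 = 2.01 × 0.24 / 0.07695 = 6.269 d
Total t = Σ t_i = 46.99 days.

47.0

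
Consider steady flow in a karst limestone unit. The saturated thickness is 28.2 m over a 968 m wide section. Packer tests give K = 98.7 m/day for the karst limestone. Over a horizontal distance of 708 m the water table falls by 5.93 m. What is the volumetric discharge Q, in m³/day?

22600

Cross-sectional area A = 968 × 28.2 = 27298 m².
Hydraulic gradient i = Δh / L = 5.93 / 708 = 0.008376.
Darcy's law: Q = K · A · i = 98.70 × 27298 × 0.008376 = 22566 m³/day.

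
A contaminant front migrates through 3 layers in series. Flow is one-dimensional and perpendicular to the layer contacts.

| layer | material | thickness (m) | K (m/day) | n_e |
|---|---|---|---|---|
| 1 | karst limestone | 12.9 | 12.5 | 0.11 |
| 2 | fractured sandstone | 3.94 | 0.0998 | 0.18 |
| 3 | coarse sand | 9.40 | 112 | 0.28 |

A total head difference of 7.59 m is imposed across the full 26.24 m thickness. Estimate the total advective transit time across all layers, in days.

With flow normal to the layers, continuity requires the same specific discharge q through every layer.
Σ(b_i/K_i) = 12.9/12.5 + 3.94/0.0998 + 9.40/112 = 40.59 d.
q = Δh / Σ(b_i/K_i) = 7.59 / 40.59 = 0.1870 m/day.
In each layer the seepage velocity is v_i = q/n_i, so the layer transit time is t_i = b_i·n_i / q:
  layer 1 (karst limestone): t_1 = 12.9 × 0.11 / 0.1870 = 7.589 d
  layer 2 (fractured sandstone): t_2 = 3.94 × 0.18 / 0.1870 = 3.793 d
  layer 3 (coarse sand): t_3 = 9.40 × 0.28 / 0.1870 = 14.08 d
Total t = Σ t_i = 25.46 days.

25.5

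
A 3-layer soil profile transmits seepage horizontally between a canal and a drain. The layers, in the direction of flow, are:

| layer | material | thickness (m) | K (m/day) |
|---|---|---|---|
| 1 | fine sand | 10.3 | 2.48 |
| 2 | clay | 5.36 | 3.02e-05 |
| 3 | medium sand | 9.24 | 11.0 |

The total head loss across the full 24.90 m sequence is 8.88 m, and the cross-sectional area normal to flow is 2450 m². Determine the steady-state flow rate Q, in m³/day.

0.123

Flow is perpendicular to layering, so the layers act in series and the equivalent K is the thickness-weighted harmonic mean.
Total thickness L = 10.3 + 5.36 + 9.24 = 24.90 m.
Σ(b_i/K_i) = 10.3/2.48 + 5.36/3.02e-05 + 9.24/11.0 = 1.775e+05 d.
K_eq = L / Σ(b_i/K_i) = 24.90 / 1.775e+05 = 0.0001403 m/day.
Q = K_eq · A · (Δh/L) = 0.0001403 × 2450 × (8.88/24.90) = 0.1226 m³/day.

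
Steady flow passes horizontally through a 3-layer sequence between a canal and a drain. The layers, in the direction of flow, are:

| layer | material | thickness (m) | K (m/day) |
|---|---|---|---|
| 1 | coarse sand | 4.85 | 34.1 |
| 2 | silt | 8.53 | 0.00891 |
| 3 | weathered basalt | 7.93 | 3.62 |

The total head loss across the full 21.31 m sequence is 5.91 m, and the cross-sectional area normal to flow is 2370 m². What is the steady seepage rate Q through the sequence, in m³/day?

14.6

Flow is perpendicular to layering, so the layers act in series and the equivalent K is the thickness-weighted harmonic mean.
Total thickness L = 4.85 + 8.53 + 7.93 = 21.31 m.
Σ(b_i/K_i) = 4.85/34.1 + 8.53/0.00891 + 7.93/3.62 = 959.7 d.
K_eq = L / Σ(b_i/K_i) = 21.31 / 959.7 = 0.02221 m/day.
Q = K_eq · A · (Δh/L) = 0.02221 × 2370 × (5.91/21.31) = 14.60 m³/day.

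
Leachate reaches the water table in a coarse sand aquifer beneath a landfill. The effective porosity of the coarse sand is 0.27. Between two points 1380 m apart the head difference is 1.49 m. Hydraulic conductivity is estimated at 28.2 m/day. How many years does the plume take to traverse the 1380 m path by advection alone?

33.5

Hydraulic gradient i = Δh / L = 1.49 / 1380 = 0.001080.
Darcy flux q = K · i = 28.20 × 0.001080 = 0.03045 m/day.
Seepage velocity v = q / n_e = 0.03045 / 0.27 = 0.1128 m/day.
Travel time t = L / v = 1380 / 0.1128 = 12237 days = 33.50 years.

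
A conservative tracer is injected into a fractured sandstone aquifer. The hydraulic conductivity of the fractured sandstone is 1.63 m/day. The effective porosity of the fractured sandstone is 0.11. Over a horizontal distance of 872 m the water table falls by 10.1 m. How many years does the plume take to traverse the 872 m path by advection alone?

13.9

Hydraulic gradient i = Δh / L = 10.1 / 872 = 0.01158.
Darcy flux q = K · i = 1.630 × 0.01158 = 0.01888 m/day.
Seepage velocity v = q / n_e = 0.01888 / 0.11 = 0.1716 m/day.
Travel time t = L / v = 872 / 0.1716 = 5081 days = 13.91 years.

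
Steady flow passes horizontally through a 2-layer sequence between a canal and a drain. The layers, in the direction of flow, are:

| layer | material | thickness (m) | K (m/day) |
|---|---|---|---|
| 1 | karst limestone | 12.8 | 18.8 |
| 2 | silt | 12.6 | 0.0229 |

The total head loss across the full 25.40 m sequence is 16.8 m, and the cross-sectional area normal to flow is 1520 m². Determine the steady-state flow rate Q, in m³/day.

Flow is perpendicular to layering, so the layers act in series and the equivalent K is the thickness-weighted harmonic mean.
Total thickness L = 12.8 + 12.6 = 25.40 m.
Σ(b_i/K_i) = 12.8/18.8 + 12.6/0.0229 = 550.9 d.
K_eq = L / Σ(b_i/K_i) = 25.40 / 550.9 = 0.04611 m/day.
Q = K_eq · A · (Δh/L) = 0.04611 × 1520 × (16.8/25.40) = 46.35 m³/day.

46.4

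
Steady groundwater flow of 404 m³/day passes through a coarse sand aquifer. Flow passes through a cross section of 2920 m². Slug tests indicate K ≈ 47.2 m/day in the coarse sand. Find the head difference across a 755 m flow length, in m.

From Q = K·A·i, i = Q / (K·A) = 404 / (47.20 × 2920) = 0.002931.
Head loss Δh = i · L = 0.002931 × 755 = 2.213 m.

2.21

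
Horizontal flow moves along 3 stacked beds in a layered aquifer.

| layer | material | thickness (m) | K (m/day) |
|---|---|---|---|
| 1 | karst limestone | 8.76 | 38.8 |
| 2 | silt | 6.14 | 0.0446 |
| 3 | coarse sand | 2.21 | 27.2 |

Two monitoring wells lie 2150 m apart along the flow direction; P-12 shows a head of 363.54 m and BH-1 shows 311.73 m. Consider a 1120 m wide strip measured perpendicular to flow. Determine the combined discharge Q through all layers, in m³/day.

10800

Flow is parallel to layering, so each bed carries its own Darcy discharge and the transmissivities add.
Σ(K_i·b_i) = 38.8×8.76 + 0.0446×6.14 + 27.2×2.21 = 400.3 m²/day.
Hydraulic gradient i = (363.54 − 311.73) / 2150 = 51.81 / 2150 = 0.02410.
Q = Σ(K_i·b_i) · W · i = 400.3 × 1120 × 0.02410 = 10803 m³/day.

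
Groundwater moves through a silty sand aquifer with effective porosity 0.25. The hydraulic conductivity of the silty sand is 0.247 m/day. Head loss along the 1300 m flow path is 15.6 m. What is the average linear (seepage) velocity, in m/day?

Hydraulic gradient i = Δh / L = 15.6 / 1300 = 0.01200.
Darcy flux q = K · i = 0.2470 × 0.01200 = 0.002964 m/day.
Seepage velocity v = q / n_e = 0.002964 / 0.25 = 0.01186 m/day.

0.0119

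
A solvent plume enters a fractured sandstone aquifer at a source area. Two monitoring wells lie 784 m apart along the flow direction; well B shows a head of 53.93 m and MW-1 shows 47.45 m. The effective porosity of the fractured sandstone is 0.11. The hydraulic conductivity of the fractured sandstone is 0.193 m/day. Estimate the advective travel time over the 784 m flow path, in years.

Hydraulic gradient i = (53.93 − 47.45) / 784 = 6.48 / 784 = 0.008265.
Darcy flux q = K · i = 0.1930 × 0.008265 = 0.001595 m/day.
Seepage velocity v = q / n_e = 0.001595 / 0.11 = 0.01450 m/day.
Travel time t = L / v = 784 / 0.01450 = 54062 days = 148.0 years.

148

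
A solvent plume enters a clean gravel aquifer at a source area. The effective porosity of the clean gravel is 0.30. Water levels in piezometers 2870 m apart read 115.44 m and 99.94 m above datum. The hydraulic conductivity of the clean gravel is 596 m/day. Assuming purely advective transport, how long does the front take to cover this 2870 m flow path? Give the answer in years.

Hydraulic gradient i = (115.44 − 99.94) / 2870 = 15.5 / 2870 = 0.005401.
Darcy flux q = K · i = 596.0 × 0.005401 = 3.219 m/day.
Seepage velocity v = q / n_e = 3.219 / 0.30 = 10.73 m/day.
Travel time t = L / v = 2870 / 10.73 = 267.5 days = 0.7323 years.

0.732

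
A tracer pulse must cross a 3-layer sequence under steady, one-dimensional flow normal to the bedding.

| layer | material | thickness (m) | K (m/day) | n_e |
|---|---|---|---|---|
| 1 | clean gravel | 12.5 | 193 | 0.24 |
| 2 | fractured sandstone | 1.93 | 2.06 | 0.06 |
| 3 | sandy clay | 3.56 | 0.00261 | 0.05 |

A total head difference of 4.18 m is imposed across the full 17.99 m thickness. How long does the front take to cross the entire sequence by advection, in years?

With flow normal to the layers, continuity requires the same specific discharge q through every layer.
Σ(b_i/K_i) = 12.5/193 + 1.93/2.06 + 3.56/0.00261 = 1365 d.
q = Δh / Σ(b_i/K_i) = 4.18 / 1365 = 0.003062 m/day.
In each layer the seepage velocity is v_i = q/n_i, so the layer transit time is t_i = b_i·n_i / q:
  layer 1 (clean gravel): t_1 = 12.5 × 0.24 / 0.003062 = 979.7 d
  layer 2 (fractured sandstone): t_2 = 1.93 × 0.06 / 0.003062 = 37.81 d
  layer 3 (sandy clay): t_3 = 3.56 × 0.05 / 0.003062 = 58.13 d
Total t = Σ t_i = 1076 days = 2.945 years.

2.94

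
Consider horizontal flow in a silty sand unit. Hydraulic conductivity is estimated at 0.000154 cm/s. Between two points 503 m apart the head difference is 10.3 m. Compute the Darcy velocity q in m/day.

0.00272

Convert K: 0.000154 cm/s × 864 = 0.1331 m/day.
Hydraulic gradient i = Δh / L = 10.3 / 503 = 0.02048.
Specific discharge q = K · i = 0.1331 × 0.02048 = 0.002725 m/day.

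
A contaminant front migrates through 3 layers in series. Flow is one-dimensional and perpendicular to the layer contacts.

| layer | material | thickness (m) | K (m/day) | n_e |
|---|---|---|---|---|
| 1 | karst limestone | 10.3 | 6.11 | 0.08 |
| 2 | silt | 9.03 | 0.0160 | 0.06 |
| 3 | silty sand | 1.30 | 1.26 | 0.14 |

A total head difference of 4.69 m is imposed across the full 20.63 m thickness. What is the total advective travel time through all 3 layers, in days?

187

With flow normal to the layers, continuity requires the same specific discharge q through every layer.
Σ(b_i/K_i) = 10.3/6.11 + 9.03/0.0160 + 1.30/1.26 = 567.1 d.
q = Δh / Σ(b_i/K_i) = 4.69 / 567.1 = 0.008270 m/day.
In each layer the seepage velocity is v_i = q/n_i, so the layer transit time is t_i = b_i·n_i / q:
  layer 1 (karst limestone): t_1 = 10.3 × 0.08 / 0.008270 = 99.63 d
  layer 2 (silt): t_2 = 9.03 × 0.06 / 0.008270 = 65.51 d
  layer 3 (silty sand): t_3 = 1.30 × 0.14 / 0.008270 = 22.01 d
Total t = Σ t_i = 187.2 days.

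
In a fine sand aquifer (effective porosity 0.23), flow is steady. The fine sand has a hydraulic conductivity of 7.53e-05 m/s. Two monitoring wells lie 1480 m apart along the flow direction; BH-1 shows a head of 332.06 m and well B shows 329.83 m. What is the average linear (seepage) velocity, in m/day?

0.0426

Convert K: 7.53e-05 m/s × 86400 = 6.506 m/day.
Hydraulic gradient i = (332.06 − 329.83) / 1480 = 2.23 / 1480 = 0.001507.
Darcy flux q = K · i = 6.506 × 0.001507 = 0.009803 m/day.
Seepage velocity v = q / n_e = 0.009803 / 0.23 = 0.04262 m/day.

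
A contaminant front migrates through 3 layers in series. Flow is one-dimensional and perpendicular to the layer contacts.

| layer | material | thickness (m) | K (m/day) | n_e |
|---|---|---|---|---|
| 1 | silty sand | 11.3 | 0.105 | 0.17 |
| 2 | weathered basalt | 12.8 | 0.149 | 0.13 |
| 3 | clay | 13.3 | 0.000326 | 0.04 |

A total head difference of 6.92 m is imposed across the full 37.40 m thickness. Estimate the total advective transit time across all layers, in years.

66.8

With flow normal to the layers, continuity requires the same specific discharge q through every layer.
Σ(b_i/K_i) = 11.3/0.105 + 12.8/0.149 + 13.3/0.000326 = 40991 d.
q = Δh / Σ(b_i/K_i) = 6.92 / 40991 = 0.0001688 m/day.
In each layer the seepage velocity is v_i = q/n_i, so the layer transit time is t_i = b_i·n_i / q:
  layer 1 (silty sand): t_1 = 11.3 × 0.17 / 0.0001688 = 11379 d
  layer 2 (weathered basalt): t_2 = 12.8 × 0.13 / 0.0001688 = 9857 d
  layer 3 (clay): t_3 = 13.3 × 0.04 / 0.0001688 = 3151 d
Total t = Σ t_i = 24387 days = 66.77 years.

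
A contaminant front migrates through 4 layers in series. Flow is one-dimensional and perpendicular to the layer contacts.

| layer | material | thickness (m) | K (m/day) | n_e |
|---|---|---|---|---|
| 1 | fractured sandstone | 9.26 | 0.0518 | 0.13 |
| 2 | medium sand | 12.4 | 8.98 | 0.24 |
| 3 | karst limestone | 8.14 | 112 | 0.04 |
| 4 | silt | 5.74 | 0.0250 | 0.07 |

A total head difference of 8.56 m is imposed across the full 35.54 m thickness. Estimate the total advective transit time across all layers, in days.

With flow normal to the layers, continuity requires the same specific discharge q through every layer.
Σ(b_i/K_i) = 9.26/0.0518 + 12.4/8.98 + 8.14/112 + 5.74/0.0250 = 409.8 d.
q = Δh / Σ(b_i/K_i) = 8.56 / 409.8 = 0.02089 m/day.
In each layer the seepage velocity is v_i = q/n_i, so the layer transit time is t_i = b_i·n_i / q:
  layer 1 (fractured sandstone): t_1 = 9.26 × 0.13 / 0.02089 = 57.63 d
  layer 2 (medium sand): t_2 = 12.4 × 0.24 / 0.02089 = 142.5 d
  layer 3 (karst limestone): t_3 = 8.14 × 0.04 / 0.02089 = 15.59 d
  layer 4 (silt): t_4 = 5.74 × 0.07 / 0.02089 = 19.24 d
Total t = Σ t_i = 234.9 days.

235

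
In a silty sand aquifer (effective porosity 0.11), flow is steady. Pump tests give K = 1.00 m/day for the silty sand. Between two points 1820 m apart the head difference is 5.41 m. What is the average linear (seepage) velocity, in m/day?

Hydraulic gradient i = Δh / L = 5.41 / 1820 = 0.002973.
Darcy flux q = K · i = 1.000 × 0.002973 = 0.002973 m/day.
Seepage velocity v = q / n_e = 0.002973 / 0.11 = 0.02702 m/day.

0.0270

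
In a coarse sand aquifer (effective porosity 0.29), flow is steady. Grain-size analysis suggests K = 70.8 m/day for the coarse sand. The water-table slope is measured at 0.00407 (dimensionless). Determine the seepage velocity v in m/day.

0.994

Hydraulic gradient i = 0.00407.
Darcy flux q = K · i = 70.80 × 0.004070 = 0.2882 m/day.
Seepage velocity v = q / n_e = 0.2882 / 0.29 = 0.9936 m/day.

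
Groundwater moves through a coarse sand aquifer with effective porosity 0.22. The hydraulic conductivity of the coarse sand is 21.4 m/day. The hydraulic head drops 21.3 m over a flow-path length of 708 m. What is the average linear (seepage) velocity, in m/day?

Hydraulic gradient i = Δh / L = 21.3 / 708 = 0.03008.
Darcy flux q = K · i = 21.40 × 0.03008 = 0.6438 m/day.
Seepage velocity v = q / n_e = 0.6438 / 0.22 = 2.926 m/day.

2.93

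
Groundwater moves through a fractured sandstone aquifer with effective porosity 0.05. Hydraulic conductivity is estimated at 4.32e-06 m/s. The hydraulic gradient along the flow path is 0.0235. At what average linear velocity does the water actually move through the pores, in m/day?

Convert K: 4.32e-06 m/s × 86400 = 0.3732 m/day.
Hydraulic gradient i = 0.0235.
Darcy flux q = K · i = 0.3732 × 0.02350 = 0.008771 m/day.
Seepage velocity v = q / n_e = 0.008771 / 0.05 = 0.1754 m/day.

0.175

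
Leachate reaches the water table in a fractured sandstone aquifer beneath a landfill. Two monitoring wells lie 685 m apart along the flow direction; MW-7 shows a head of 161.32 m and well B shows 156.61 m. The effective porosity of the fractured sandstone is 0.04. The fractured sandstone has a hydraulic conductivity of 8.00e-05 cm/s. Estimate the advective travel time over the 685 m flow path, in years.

Convert K: 8.00e-05 cm/s × 864 = 0.06912 m/day.
Hydraulic gradient i = (161.32 − 156.61) / 685 = 4.71 / 685 = 0.006876.
Darcy flux q = K · i = 0.06912 × 0.006876 = 0.0004753 m/day.
Seepage velocity v = q / n_e = 0.0004753 / 0.04 = 0.01188 m/day.
Travel time t = L / v = 685 / 0.01188 = 57652 days = 157.8 years.

158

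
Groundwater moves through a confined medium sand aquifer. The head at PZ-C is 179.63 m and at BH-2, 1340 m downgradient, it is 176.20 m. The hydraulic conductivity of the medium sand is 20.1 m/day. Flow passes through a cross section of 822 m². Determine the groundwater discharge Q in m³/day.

Hydraulic gradient i = (179.63 − 176.20) / 1340 = 3.43 / 1340 = 0.002560.
Darcy's law: Q = K · A · i = 20.10 × 822.0 × 0.002560 = 42.29 m³/day.

42.3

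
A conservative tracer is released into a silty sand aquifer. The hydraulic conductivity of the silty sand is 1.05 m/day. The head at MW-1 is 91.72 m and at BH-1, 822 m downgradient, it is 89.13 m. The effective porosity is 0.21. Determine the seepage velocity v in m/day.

0.0158

Hydraulic gradient i = (91.72 − 89.13) / 822 = 2.59 / 822 = 0.003151.
Darcy flux q = K · i = 1.050 × 0.003151 = 0.003308 m/day.
Seepage velocity v = q / n_e = 0.003308 / 0.21 = 0.01575 m/day.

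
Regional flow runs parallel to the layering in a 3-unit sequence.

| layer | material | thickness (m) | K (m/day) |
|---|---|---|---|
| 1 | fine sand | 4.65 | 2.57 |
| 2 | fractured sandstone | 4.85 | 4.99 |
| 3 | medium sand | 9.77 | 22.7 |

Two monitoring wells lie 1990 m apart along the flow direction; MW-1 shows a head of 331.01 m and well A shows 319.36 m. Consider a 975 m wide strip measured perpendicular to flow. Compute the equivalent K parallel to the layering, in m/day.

13.4

Flow is parallel to layering, so each bed carries its own Darcy discharge and the transmissivities add.
Σ(K_i·b_i) = 2.57×4.65 + 4.99×4.85 + 22.7×9.77 = 257.9 m²/day.
Total thickness b = 19.27 m, so K_eq = Σ(K_i·b_i)/b = 13.39 m/day.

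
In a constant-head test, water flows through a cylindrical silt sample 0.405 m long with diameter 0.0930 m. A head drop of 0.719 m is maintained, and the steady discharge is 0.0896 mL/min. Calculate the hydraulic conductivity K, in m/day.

0.0107

Cross-sectional area A = π·(d/2)² = π × (0.0930/2)² = 0.006793 m².
Convert discharge: 0.0896 mL/min = 1.493e-09 m³/s.
Darcy's law rearranged: K = Q·L / (A·Δh) = 1.493e-09 × 0.405 / (0.006793 × 0.719) = 1.238e-07 m/s = 0.01070 m/day.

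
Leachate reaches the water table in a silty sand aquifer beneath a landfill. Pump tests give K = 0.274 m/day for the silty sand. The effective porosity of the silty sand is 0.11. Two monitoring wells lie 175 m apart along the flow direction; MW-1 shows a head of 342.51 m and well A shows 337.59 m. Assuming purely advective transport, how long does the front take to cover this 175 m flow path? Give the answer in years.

6.84

Hydraulic gradient i = (342.51 − 337.59) / 175 = 4.92 / 175 = 0.02811.
Darcy flux q = K · i = 0.2740 × 0.02811 = 0.007703 m/day.
Seepage velocity v = q / n_e = 0.007703 / 0.11 = 0.07003 m/day.
Travel time t = L / v = 175 / 0.07003 = 2499 days = 6.842 years.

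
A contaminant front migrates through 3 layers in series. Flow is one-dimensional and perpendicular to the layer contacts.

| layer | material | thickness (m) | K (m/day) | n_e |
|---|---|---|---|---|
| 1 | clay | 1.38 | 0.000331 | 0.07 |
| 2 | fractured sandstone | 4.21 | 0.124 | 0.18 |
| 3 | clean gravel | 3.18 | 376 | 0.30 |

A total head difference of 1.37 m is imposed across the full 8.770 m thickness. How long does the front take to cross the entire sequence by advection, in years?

15.2

With flow normal to the layers, continuity requires the same specific discharge q through every layer.
Σ(b_i/K_i) = 1.38/0.000331 + 4.21/0.124 + 3.18/376 = 4203 d.
q = Δh / Σ(b_i/K_i) = 1.37 / 4203 = 0.0003259 m/day.
In each layer the seepage velocity is v_i = q/n_i, so the layer transit time is t_i = b_i·n_i / q:
  layer 1 (clay): t_1 = 1.38 × 0.07 / 0.0003259 = 296.4 d
  layer 2 (fractured sandstone): t_2 = 4.21 × 0.18 / 0.0003259 = 2325 d
  layer 3 (clean gravel): t_3 = 3.18 × 0.30 / 0.0003259 = 2927 d
Total t = Σ t_i = 5548 days = 15.19 years.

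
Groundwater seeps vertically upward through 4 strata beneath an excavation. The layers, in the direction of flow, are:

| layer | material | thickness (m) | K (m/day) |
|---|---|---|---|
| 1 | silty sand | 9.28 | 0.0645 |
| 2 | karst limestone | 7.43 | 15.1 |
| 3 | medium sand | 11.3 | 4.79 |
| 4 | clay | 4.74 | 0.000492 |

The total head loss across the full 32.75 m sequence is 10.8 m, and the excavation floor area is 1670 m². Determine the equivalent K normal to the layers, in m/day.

Flow is perpendicular to layering, so the layers act in series and the equivalent K is the thickness-weighted harmonic mean.
Total thickness L = 9.28 + 7.43 + 11.3 + 4.74 = 32.75 m.
Σ(b_i/K_i) = 9.28/0.0645 + 7.43/15.1 + 11.3/4.79 + 4.74/0.000492 = 9781 d.
K_eq = L / Σ(b_i/K_i) = 32.75 / 9781 = 0.003348 m/day.

0.00335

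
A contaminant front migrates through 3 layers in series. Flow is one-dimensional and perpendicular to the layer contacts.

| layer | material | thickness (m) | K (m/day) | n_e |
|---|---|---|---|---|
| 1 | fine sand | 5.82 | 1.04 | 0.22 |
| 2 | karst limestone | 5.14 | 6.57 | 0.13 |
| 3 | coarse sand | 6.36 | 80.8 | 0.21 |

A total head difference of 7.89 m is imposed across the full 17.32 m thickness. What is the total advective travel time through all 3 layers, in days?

With flow normal to the layers, continuity requires the same specific discharge q through every layer.
Σ(b_i/K_i) = 5.82/1.04 + 5.14/6.57 + 6.36/80.8 = 6.457 d.
q = Δh / Σ(b_i/K_i) = 7.89 / 6.457 = 1.222 m/day.
In each layer the seepage velocity is v_i = q/n_i, so the layer transit time is t_i = b_i·n_i / q:
  layer 1 (fine sand): t_1 = 5.82 × 0.22 / 1.222 = 1.048 d
  layer 2 (karst limestone): t_2 = 5.14 × 0.13 / 1.222 = 0.5469 d
  layer 3 (coarse sand): t_3 = 6.36 × 0.21 / 1.222 = 1.093 d
Total t = Σ t_i = 2.688 days.

2.69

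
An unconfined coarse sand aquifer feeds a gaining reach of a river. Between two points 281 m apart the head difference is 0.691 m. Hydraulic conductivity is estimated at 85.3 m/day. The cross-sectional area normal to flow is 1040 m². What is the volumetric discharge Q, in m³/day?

218

Hydraulic gradient i = Δh / L = 0.691 / 281 = 0.002459.
Darcy's law: Q = K · A · i = 85.30 × 1040 × 0.002459 = 218.1 m³/day.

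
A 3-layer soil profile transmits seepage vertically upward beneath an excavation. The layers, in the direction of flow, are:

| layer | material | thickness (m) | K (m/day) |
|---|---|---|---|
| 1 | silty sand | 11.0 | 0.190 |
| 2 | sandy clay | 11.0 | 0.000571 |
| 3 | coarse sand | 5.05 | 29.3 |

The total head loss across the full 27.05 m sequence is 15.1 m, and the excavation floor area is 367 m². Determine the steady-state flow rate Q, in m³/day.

0.287

Flow is perpendicular to layering, so the layers act in series and the equivalent K is the thickness-weighted harmonic mean.
Total thickness L = 11.0 + 11.0 + 5.05 = 27.05 m.
Σ(b_i/K_i) = 11.0/0.190 + 11.0/0.000571 + 5.05/29.3 = 19323 d.
K_eq = L / Σ(b_i/K_i) = 27.05 / 19323 = 0.001400 m/day.
Q = K_eq · A · (Δh/L) = 0.001400 × 367 × (15.1/27.05) = 0.2868 m³/day.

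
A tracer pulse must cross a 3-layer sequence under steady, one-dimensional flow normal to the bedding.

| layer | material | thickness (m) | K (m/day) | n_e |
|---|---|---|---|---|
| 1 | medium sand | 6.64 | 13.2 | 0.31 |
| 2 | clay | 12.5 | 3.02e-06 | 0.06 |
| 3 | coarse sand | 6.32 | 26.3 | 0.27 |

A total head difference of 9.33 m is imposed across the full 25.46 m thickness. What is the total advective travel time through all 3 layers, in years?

5480

With flow normal to the layers, continuity requires the same specific discharge q through every layer.
Σ(b_i/K_i) = 6.64/13.2 + 12.5/3.02e-06 + 6.32/26.3 = 4.139e+06 d.
q = Δh / Σ(b_i/K_i) = 9.33 / 4.139e+06 = 2.254e-06 m/day.
In each layer the seepage velocity is v_i = q/n_i, so the layer transit time is t_i = b_i·n_i / q:
  layer 1 (medium sand): t_1 = 6.64 × 0.31 / 2.254e-06 = 9.132e+05 d
  layer 2 (clay): t_2 = 12.5 × 0.06 / 2.254e-06 = 3.327e+05 d
  layer 3 (coarse sand): t_3 = 6.32 × 0.27 / 2.254e-06 = 7.570e+05 d
Total t = Σ t_i = 2.003e+06 days = 5484 years.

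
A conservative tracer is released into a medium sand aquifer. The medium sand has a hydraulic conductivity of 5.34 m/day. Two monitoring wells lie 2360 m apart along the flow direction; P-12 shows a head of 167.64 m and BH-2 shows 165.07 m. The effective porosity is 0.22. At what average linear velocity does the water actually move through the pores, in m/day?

Hydraulic gradient i = (167.64 − 165.07) / 2360 = 2.57 / 2360 = 0.001089.
Darcy flux q = K · i = 5.340 × 0.001089 = 0.005815 m/day.
Seepage velocity v = q / n_e = 0.005815 / 0.22 = 0.02643 m/day.

0.0264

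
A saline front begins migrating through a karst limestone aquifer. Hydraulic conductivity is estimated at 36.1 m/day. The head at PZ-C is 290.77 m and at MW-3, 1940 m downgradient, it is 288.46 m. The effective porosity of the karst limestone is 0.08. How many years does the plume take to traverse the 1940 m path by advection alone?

9.89

Hydraulic gradient i = (290.77 − 288.46) / 1940 = 2.31 / 1940 = 0.001191.
Darcy flux q = K · i = 36.10 × 0.001191 = 0.04299 m/day.
Seepage velocity v = q / n_e = 0.04299 / 0.08 = 0.5373 m/day.
Travel time t = L / v = 1940 / 0.5373 = 3611 days = 9.885 years.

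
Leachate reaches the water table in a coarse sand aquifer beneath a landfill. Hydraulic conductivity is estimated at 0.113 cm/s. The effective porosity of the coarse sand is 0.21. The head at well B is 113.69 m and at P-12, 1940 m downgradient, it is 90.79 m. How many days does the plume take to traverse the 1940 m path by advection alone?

354

Convert K: 0.113 cm/s × 864 = 97.63 m/day.
Hydraulic gradient i = (113.69 − 90.79) / 1940 = 22.9 / 1940 = 0.01180.
Darcy flux q = K · i = 97.63 × 0.01180 = 1.152 m/day.
Seepage velocity v = q / n_e = 1.152 / 0.21 = 5.488 m/day.
Travel time t = L / v = 1940 / 5.488 = 353.5 days.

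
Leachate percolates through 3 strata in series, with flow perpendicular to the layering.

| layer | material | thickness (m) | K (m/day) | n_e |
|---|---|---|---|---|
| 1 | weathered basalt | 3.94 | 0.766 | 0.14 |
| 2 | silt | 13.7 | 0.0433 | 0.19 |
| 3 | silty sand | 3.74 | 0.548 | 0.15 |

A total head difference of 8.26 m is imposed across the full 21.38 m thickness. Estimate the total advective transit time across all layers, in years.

0.404

With flow normal to the layers, continuity requires the same specific discharge q through every layer.
Σ(b_i/K_i) = 3.94/0.766 + 13.7/0.0433 + 3.74/0.548 = 328.4 d.
q = Δh / Σ(b_i/K_i) = 8.26 / 328.4 = 0.02515 m/day.
In each layer the seepage velocity is v_i = q/n_i, so the layer transit time is t_i = b_i·n_i / q:
  layer 1 (weathered basalt): t_1 = 3.94 × 0.14 / 0.02515 = 21.93 d
  layer 2 (silt): t_2 = 13.7 × 0.19 / 0.02515 = 103.5 d
  layer 3 (silty sand): t_3 = 3.74 × 0.15 / 0.02515 = 22.30 d
Total t = Σ t_i = 147.7 days = 0.4044 years.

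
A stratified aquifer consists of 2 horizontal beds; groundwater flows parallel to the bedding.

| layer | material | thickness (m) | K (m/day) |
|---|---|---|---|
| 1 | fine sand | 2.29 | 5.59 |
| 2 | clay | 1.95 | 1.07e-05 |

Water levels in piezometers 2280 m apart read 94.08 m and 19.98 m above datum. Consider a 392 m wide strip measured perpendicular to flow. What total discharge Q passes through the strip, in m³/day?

Flow is parallel to layering, so each bed carries its own Darcy discharge and the transmissivities add.
Σ(K_i·b_i) = 5.59×2.29 + 1.07e-05×1.95 = 12.80 m²/day.
Hydraulic gradient i = (94.08 − 19.98) / 2280 = 74.1 / 2280 = 0.03250.
Q = Σ(K_i·b_i) · W · i = 12.80 × 392 × 0.03250 = 163.1 m³/day.

163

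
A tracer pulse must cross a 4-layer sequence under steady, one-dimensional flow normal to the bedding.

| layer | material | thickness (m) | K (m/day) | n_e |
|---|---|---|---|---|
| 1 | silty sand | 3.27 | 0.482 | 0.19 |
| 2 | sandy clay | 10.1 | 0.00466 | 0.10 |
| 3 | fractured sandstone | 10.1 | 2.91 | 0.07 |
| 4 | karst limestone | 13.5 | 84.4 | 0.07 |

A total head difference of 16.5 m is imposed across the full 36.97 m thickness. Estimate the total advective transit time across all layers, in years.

With flow normal to the layers, continuity requires the same specific discharge q through every layer.
Σ(b_i/K_i) = 3.27/0.482 + 10.1/0.00466 + 10.1/2.91 + 13.5/84.4 = 2178 d.
q = Δh / Σ(b_i/K_i) = 16.5 / 2178 = 0.007576 m/day.
In each layer the seepage velocity is v_i = q/n_i, so the layer transit time is t_i = b_i·n_i / q:
  layer 1 (silty sand): t_1 = 3.27 × 0.19 / 0.007576 = 82.00 d
  layer 2 (sandy clay): t_2 = 10.1 × 0.10 / 0.007576 = 133.3 d
  layer 3 (fractured sandstone): t_3 = 10.1 × 0.07 / 0.007576 = 93.32 d
  layer 4 (karst limestone): t_4 = 13.5 × 0.07 / 0.007576 = 124.7 d
Total t = Σ t_i = 433.4 days = 1.186 years.

1.19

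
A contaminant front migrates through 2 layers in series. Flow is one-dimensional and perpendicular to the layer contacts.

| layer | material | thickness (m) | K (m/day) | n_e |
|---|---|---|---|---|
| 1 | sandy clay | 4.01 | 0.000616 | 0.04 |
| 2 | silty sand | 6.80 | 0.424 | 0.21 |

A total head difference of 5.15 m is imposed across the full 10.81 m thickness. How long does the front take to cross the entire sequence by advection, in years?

With flow normal to the layers, continuity requires the same specific discharge q through every layer.
Σ(b_i/K_i) = 4.01/0.000616 + 6.80/0.424 = 6526 d.
q = Δh / Σ(b_i/K_i) = 5.15 / 6526 = 0.0007892 m/day.
In each layer the seepage velocity is v_i = q/n_i, so the layer transit time is t_i = b_i·n_i / q:
  layer 1 (sandy clay): t_1 = 4.01 × 0.04 / 0.0007892 = 203.2 d
  layer 2 (silty sand): t_2 = 6.80 × 0.21 / 0.0007892 = 1809 d
Total t = Σ t_i = 2013 days = 5.511 years.

5.51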